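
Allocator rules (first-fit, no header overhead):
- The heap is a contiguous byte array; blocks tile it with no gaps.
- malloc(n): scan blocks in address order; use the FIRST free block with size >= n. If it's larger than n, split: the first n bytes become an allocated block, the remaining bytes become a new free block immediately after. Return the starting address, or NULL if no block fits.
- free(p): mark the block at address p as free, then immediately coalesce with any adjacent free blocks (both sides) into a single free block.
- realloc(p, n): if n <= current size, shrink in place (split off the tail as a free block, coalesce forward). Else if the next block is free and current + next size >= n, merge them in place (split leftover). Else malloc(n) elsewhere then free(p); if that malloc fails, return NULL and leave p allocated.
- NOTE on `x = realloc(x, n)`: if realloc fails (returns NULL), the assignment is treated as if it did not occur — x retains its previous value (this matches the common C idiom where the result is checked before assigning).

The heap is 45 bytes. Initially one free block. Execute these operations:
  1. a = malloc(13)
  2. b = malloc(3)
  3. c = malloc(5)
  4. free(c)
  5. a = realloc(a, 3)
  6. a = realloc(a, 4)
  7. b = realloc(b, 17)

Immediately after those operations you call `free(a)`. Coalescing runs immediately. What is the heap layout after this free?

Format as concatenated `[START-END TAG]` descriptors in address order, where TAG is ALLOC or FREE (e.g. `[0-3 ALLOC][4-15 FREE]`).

Op 1: a = malloc(13) -> a = 0; heap: [0-12 ALLOC][13-44 FREE]
Op 2: b = malloc(3) -> b = 13; heap: [0-12 ALLOC][13-15 ALLOC][16-44 FREE]
Op 3: c = malloc(5) -> c = 16; heap: [0-12 ALLOC][13-15 ALLOC][16-20 ALLOC][21-44 FREE]
Op 4: free(c) -> (freed c); heap: [0-12 ALLOC][13-15 ALLOC][16-44 FREE]
Op 5: a = realloc(a, 3) -> a = 0; heap: [0-2 ALLOC][3-12 FREE][13-15 ALLOC][16-44 FREE]
Op 6: a = realloc(a, 4) -> a = 0; heap: [0-3 ALLOC][4-12 FREE][13-15 ALLOC][16-44 FREE]
Op 7: b = realloc(b, 17) -> b = 13; heap: [0-3 ALLOC][4-12 FREE][13-29 ALLOC][30-44 FREE]
free(a): a = 0 -> block [0-3 ALLOC]; mark free, coalesce with adjacent free neighbors -> [0-12 FREE][13-29 ALLOC][30-44 FREE]

Answer: [0-12 FREE][13-29 ALLOC][30-44 FREE]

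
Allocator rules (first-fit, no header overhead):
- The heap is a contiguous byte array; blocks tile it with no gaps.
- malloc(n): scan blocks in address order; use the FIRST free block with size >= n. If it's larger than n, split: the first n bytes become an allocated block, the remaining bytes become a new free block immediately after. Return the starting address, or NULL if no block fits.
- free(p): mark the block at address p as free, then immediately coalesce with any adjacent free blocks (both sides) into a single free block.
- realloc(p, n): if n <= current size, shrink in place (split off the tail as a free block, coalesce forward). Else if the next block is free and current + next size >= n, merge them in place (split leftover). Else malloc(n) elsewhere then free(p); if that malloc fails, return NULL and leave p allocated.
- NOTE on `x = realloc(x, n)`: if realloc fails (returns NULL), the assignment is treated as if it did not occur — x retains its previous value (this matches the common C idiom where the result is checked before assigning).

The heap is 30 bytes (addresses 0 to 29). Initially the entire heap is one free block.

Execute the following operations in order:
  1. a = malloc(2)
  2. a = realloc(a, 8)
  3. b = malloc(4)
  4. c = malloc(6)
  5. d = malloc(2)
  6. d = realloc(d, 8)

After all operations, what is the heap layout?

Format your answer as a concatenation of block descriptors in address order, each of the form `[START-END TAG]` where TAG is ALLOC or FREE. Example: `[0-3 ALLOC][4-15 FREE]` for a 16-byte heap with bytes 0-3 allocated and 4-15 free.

Answer: [0-7 ALLOC][8-11 ALLOC][12-17 ALLOC][18-25 ALLOC][26-29 FREE]

Derivation:
Op 1: a = malloc(2) -> a = 0; heap: [0-1 ALLOC][2-29 FREE]
Op 2: a = realloc(a, 8) -> a = 0; heap: [0-7 ALLOC][8-29 FREE]
Op 3: b = malloc(4) -> b = 8; heap: [0-7 ALLOC][8-11 ALLOC][12-29 FREE]
Op 4: c = malloc(6) -> c = 12; heap: [0-7 ALLOC][8-11 ALLOC][12-17 ALLOC][18-29 FREE]
Op 5: d = malloc(2) -> d = 18; heap: [0-7 ALLOC][8-11 ALLOC][12-17 ALLOC][18-19 ALLOC][20-29 FREE]
Op 6: d = realloc(d, 8) -> d = 18; heap: [0-7 ALLOC][8-11 ALLOC][12-17 ALLOC][18-25 ALLOC][26-29 FREE]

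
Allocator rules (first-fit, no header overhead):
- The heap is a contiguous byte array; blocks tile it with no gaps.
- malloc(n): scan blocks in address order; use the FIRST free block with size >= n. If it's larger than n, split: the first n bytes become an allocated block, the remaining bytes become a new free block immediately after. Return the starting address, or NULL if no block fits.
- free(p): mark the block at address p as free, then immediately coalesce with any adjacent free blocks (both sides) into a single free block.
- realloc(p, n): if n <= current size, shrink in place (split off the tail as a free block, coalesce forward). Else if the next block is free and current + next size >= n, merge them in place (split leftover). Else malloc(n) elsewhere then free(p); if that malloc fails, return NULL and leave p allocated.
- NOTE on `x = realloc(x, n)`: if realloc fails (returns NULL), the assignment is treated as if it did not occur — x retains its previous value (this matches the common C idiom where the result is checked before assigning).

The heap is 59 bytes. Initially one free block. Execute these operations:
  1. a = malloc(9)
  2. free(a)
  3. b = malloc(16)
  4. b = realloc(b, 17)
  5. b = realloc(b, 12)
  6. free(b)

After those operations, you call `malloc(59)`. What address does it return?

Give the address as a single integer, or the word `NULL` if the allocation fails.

Op 1: a = malloc(9) -> a = 0; heap: [0-8 ALLOC][9-58 FREE]
Op 2: free(a) -> (freed a); heap: [0-58 FREE]
Op 3: b = malloc(16) -> b = 0; heap: [0-15 ALLOC][16-58 FREE]
Op 4: b = realloc(b, 17) -> b = 0; heap: [0-16 ALLOC][17-58 FREE]
Op 5: b = realloc(b, 12) -> b = 0; heap: [0-11 ALLOC][12-58 FREE]
Op 6: free(b) -> (freed b); heap: [0-58 FREE]
malloc(59): first-fit scan over [0-58 FREE] -> 0

Answer: 0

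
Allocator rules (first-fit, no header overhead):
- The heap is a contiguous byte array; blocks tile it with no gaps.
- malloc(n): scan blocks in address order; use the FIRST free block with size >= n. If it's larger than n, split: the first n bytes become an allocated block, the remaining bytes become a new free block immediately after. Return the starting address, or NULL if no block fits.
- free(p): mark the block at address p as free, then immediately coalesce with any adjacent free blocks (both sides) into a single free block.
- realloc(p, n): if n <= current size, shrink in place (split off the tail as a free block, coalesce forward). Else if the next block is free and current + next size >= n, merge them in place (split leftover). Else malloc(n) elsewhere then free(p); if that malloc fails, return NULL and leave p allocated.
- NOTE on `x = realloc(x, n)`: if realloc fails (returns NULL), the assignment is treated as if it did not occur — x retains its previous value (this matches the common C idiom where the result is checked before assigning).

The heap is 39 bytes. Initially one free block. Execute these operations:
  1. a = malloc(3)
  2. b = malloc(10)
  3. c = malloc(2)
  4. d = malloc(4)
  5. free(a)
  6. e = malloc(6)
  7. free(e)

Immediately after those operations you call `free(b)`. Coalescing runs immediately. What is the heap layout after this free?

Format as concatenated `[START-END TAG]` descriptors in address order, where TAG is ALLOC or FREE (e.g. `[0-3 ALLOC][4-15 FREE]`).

Op 1: a = malloc(3) -> a = 0; heap: [0-2 ALLOC][3-38 FREE]
Op 2: b = malloc(10) -> b = 3; heap: [0-2 ALLOC][3-12 ALLOC][13-38 FREE]
Op 3: c = malloc(2) -> c = 13; heap: [0-2 ALLOC][3-12 ALLOC][13-14 ALLOC][15-38 FREE]
Op 4: d = malloc(4) -> d = 15; heap: [0-2 ALLOC][3-12 ALLOC][13-14 ALLOC][15-18 ALLOC][19-38 FREE]
Op 5: free(a) -> (freed a); heap: [0-2 FREE][3-12 ALLOC][13-14 ALLOC][15-18 ALLOC][19-38 FREE]
Op 6: e = malloc(6) -> e = 19; heap: [0-2 FREE][3-12 ALLOC][13-14 ALLOC][15-18 ALLOC][19-24 ALLOC][25-38 FREE]
Op 7: free(e) -> (freed e); heap: [0-2 FREE][3-12 ALLOC][13-14 ALLOC][15-18 ALLOC][19-38 FREE]
free(b): b = 3 -> block [3-12 ALLOC]; mark free, coalesce with adjacent free neighbors -> [0-12 FREE][13-14 ALLOC][15-18 ALLOC][19-38 FREE]

Answer: [0-12 FREE][13-14 ALLOC][15-18 ALLOC][19-38 FREE]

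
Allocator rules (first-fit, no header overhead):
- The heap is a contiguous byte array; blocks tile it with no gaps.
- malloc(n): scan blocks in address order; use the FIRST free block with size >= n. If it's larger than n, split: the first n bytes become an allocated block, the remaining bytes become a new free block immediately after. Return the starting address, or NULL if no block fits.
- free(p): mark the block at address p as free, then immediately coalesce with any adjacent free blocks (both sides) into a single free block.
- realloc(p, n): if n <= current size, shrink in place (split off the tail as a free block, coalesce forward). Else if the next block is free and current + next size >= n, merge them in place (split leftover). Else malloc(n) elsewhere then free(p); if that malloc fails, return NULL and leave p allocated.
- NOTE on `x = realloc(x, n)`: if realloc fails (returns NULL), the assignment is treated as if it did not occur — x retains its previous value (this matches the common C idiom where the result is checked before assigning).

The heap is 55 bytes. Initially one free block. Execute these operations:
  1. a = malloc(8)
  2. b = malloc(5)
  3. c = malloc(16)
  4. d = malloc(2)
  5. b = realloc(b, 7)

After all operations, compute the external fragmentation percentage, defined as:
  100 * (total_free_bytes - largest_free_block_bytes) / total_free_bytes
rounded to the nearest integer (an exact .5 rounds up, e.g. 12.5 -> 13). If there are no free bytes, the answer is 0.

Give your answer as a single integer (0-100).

Answer: 23

Derivation:
Op 1: a = malloc(8) -> a = 0; heap: [0-7 ALLOC][8-54 FREE]
Op 2: b = malloc(5) -> b = 8; heap: [0-7 ALLOC][8-12 ALLOC][13-54 FREE]
Op 3: c = malloc(16) -> c = 13; heap: [0-7 ALLOC][8-12 ALLOC][13-28 ALLOC][29-54 FREE]
Op 4: d = malloc(2) -> d = 29; heap: [0-7 ALLOC][8-12 ALLOC][13-28 ALLOC][29-30 ALLOC][31-54 FREE]
Op 5: b = realloc(b, 7) -> b = 31; heap: [0-7 ALLOC][8-12 FREE][13-28 ALLOC][29-30 ALLOC][31-37 ALLOC][38-54 FREE]
Free blocks: [5 17] total_free=22 largest=17 -> 100*(22-17)/22 = 500/22 ≈ 22.727 -> rounds to 23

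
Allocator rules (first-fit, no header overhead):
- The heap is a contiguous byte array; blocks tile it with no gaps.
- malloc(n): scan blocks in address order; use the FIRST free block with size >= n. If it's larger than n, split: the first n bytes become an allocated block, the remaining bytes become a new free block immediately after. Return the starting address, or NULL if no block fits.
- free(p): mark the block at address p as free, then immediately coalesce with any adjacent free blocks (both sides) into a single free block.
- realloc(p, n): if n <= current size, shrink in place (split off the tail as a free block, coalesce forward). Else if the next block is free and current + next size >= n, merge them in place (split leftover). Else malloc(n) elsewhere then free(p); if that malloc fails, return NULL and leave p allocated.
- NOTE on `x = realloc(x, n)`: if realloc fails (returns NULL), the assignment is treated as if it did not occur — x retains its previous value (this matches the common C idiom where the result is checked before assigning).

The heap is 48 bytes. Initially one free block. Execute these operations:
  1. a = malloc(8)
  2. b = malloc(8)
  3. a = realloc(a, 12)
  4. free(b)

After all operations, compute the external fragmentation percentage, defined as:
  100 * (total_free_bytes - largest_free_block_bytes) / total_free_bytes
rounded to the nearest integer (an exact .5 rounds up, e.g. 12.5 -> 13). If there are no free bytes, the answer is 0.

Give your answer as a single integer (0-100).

Op 1: a = malloc(8) -> a = 0; heap: [0-7 ALLOC][8-47 FREE]
Op 2: b = malloc(8) -> b = 8; heap: [0-7 ALLOC][8-15 ALLOC][16-47 FREE]
Op 3: a = realloc(a, 12) -> a = 16; heap: [0-7 FREE][8-15 ALLOC][16-27 ALLOC][28-47 FREE]
Op 4: free(b) -> (freed b); heap: [0-15 FREE][16-27 ALLOC][28-47 FREE]
Free blocks: [16 20] total_free=36 largest=20 -> 100*(36-20)/36 = 1600/36 ≈ 44.444 -> rounds to 44

Answer: 44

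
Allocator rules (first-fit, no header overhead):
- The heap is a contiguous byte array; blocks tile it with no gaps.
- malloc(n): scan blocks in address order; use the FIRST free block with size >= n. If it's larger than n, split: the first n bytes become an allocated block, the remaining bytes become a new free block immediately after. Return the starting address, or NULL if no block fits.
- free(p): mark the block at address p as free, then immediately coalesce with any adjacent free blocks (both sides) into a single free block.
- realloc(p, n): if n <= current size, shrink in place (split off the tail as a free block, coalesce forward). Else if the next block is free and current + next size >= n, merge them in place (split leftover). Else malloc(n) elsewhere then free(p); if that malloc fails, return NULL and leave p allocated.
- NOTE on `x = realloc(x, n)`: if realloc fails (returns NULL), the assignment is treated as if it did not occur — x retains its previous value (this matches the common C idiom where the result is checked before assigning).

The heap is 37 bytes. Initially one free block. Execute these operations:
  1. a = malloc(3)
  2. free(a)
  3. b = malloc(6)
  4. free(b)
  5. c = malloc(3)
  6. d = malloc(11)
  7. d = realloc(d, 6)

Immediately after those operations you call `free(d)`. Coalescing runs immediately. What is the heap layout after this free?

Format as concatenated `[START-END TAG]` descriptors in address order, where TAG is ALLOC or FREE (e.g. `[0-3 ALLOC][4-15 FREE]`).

Op 1: a = malloc(3) -> a = 0; heap: [0-2 ALLOC][3-36 FREE]
Op 2: free(a) -> (freed a); heap: [0-36 FREE]
Op 3: b = malloc(6) -> b = 0; heap: [0-5 ALLOC][6-36 FREE]
Op 4: free(b) -> (freed b); heap: [0-36 FREE]
Op 5: c = malloc(3) -> c = 0; heap: [0-2 ALLOC][3-36 FREE]
Op 6: d = malloc(11) -> d = 3; heap: [0-2 ALLOC][3-13 ALLOC][14-36 FREE]
Op 7: d = realloc(d, 6) -> d = 3; heap: [0-2 ALLOC][3-8 ALLOC][9-36 FREE]
free(d): d = 3 -> block [3-8 ALLOC]; mark free, coalesce with adjacent free neighbors -> [0-2 ALLOC][3-36 FREE]

Answer: [0-2 ALLOC][3-36 FREE]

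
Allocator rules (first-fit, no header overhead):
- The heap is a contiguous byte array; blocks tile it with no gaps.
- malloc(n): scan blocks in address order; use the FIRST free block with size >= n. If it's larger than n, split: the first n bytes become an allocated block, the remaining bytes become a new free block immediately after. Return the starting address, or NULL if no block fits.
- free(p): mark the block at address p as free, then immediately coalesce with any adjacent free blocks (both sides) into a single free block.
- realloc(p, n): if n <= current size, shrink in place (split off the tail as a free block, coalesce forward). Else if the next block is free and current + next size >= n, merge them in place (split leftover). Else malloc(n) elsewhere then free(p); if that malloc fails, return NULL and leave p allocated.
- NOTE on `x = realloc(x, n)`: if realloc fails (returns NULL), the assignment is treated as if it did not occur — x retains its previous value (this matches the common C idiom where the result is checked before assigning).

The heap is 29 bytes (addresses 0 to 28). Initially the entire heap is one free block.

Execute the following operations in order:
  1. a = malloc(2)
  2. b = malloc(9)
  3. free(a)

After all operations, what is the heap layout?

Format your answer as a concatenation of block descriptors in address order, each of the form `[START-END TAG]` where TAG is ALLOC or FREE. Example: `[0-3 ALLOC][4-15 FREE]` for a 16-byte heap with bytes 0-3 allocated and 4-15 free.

Op 1: a = malloc(2) -> a = 0; heap: [0-1 ALLOC][2-28 FREE]
Op 2: b = malloc(9) -> b = 2; heap: [0-1 ALLOC][2-10 ALLOC][11-28 FREE]
Op 3: free(a) -> (freed a); heap: [0-1 FREE][2-10 ALLOC][11-28 FREE]

Answer: [0-1 FREE][2-10 ALLOC][11-28 FREE]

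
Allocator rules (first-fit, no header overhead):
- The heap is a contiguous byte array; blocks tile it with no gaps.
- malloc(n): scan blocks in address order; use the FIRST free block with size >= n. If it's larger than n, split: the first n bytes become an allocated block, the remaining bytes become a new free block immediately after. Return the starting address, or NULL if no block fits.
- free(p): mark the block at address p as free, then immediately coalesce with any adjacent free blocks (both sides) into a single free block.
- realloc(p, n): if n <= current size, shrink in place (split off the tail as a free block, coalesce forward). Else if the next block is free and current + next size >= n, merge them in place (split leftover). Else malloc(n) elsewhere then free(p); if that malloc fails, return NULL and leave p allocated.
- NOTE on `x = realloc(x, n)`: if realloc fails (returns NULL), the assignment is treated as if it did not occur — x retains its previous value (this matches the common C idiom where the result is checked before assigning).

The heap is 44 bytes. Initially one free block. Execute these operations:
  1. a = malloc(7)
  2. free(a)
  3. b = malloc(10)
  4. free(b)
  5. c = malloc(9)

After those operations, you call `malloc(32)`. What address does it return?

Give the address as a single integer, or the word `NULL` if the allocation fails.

Op 1: a = malloc(7) -> a = 0; heap: [0-6 ALLOC][7-43 FREE]
Op 2: free(a) -> (freed a); heap: [0-43 FREE]
Op 3: b = malloc(10) -> b = 0; heap: [0-9 ALLOC][10-43 FREE]
Op 4: free(b) -> (freed b); heap: [0-43 FREE]
Op 5: c = malloc(9) -> c = 0; heap: [0-8 ALLOC][9-43 FREE]
malloc(32): first-fit scan over [0-8 ALLOC][9-43 FREE] -> 9

Answer: 9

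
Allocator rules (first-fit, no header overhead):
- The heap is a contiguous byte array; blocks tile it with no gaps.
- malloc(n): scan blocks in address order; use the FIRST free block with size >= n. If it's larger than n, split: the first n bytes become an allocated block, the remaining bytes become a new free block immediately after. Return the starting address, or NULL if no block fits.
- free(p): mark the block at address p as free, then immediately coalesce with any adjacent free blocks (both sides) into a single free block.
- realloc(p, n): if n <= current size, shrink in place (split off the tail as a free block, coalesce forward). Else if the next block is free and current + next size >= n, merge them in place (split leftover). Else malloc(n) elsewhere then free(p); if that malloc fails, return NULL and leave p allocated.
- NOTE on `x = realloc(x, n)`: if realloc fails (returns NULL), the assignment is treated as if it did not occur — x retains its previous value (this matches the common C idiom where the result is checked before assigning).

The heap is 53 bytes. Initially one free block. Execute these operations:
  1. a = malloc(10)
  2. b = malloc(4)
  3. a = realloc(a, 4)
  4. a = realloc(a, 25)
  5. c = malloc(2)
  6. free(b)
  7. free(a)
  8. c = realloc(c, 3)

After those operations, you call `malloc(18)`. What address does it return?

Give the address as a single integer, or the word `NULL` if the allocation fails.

Answer: 3

Derivation:
Op 1: a = malloc(10) -> a = 0; heap: [0-9 ALLOC][10-52 FREE]
Op 2: b = malloc(4) -> b = 10; heap: [0-9 ALLOC][10-13 ALLOC][14-52 FREE]
Op 3: a = realloc(a, 4) -> a = 0; heap: [0-3 ALLOC][4-9 FREE][10-13 ALLOC][14-52 FREE]
Op 4: a = realloc(a, 25) -> a = 14; heap: [0-9 FREE][10-13 ALLOC][14-38 ALLOC][39-52 FREE]
Op 5: c = malloc(2) -> c = 0; heap: [0-1 ALLOC][2-9 FREE][10-13 ALLOC][14-38 ALLOC][39-52 FREE]
Op 6: free(b) -> (freed b); heap: [0-1 ALLOC][2-13 FREE][14-38 ALLOC][39-52 FREE]
Op 7: free(a) -> (freed a); heap: [0-1 ALLOC][2-52 FREE]
Op 8: c = realloc(c, 3) -> c = 0; heap: [0-2 ALLOC][3-52 FREE]
malloc(18): first-fit scan over [0-2 ALLOC][3-52 FREE] -> 3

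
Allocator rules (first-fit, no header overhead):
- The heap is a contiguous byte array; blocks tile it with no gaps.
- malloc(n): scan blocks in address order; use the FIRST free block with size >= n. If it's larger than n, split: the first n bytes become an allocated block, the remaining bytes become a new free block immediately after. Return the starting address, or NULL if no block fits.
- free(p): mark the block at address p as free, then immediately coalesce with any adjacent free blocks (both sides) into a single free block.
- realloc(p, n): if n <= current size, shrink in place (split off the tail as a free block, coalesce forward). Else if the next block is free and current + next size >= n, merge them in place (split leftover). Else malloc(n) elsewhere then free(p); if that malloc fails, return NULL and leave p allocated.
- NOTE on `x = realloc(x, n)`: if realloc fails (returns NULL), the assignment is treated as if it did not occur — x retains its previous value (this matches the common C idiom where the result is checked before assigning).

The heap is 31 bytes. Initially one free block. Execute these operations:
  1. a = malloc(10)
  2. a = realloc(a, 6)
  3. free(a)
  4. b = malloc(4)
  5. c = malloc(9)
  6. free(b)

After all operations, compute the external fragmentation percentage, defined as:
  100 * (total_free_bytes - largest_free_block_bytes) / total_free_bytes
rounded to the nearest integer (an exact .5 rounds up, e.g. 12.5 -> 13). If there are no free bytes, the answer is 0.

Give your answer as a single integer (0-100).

Answer: 18

Derivation:
Op 1: a = malloc(10) -> a = 0; heap: [0-9 ALLOC][10-30 FREE]
Op 2: a = realloc(a, 6) -> a = 0; heap: [0-5 ALLOC][6-30 FREE]
Op 3: free(a) -> (freed a); heap: [0-30 FREE]
Op 4: b = malloc(4) -> b = 0; heap: [0-3 ALLOC][4-30 FREE]
Op 5: c = malloc(9) -> c = 4; heap: [0-3 ALLOC][4-12 ALLOC][13-30 FREE]
Op 6: free(b) -> (freed b); heap: [0-3 FREE][4-12 ALLOC][13-30 FREE]
Free blocks: [4 18] total_free=22 largest=18 -> 100*(22-18)/22 = 400/22 ≈ 18.182 -> rounds to 18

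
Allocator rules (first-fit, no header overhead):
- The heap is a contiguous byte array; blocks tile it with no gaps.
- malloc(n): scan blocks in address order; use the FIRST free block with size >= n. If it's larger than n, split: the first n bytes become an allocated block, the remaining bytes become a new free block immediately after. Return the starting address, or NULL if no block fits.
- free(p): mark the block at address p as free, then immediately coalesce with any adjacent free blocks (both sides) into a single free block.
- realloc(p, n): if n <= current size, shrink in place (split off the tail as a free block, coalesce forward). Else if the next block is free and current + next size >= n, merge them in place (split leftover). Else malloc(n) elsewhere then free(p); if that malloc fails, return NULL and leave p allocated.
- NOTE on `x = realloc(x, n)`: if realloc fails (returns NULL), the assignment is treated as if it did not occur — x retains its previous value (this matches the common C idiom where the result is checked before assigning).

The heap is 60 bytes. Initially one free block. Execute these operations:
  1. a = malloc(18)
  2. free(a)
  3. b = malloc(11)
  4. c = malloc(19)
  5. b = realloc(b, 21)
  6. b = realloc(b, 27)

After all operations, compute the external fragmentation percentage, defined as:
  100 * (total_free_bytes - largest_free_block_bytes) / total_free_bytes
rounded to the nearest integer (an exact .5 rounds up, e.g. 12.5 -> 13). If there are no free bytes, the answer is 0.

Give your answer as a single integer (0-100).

Answer: 21

Derivation:
Op 1: a = malloc(18) -> a = 0; heap: [0-17 ALLOC][18-59 FREE]
Op 2: free(a) -> (freed a); heap: [0-59 FREE]
Op 3: b = malloc(11) -> b = 0; heap: [0-10 ALLOC][11-59 FREE]
Op 4: c = malloc(19) -> c = 11; heap: [0-10 ALLOC][11-29 ALLOC][30-59 FREE]
Op 5: b = realloc(b, 21) -> b = 30; heap: [0-10 FREE][11-29 ALLOC][30-50 ALLOC][51-59 FREE]
Op 6: b = realloc(b, 27) -> b = 30; heap: [0-10 FREE][11-29 ALLOC][30-56 ALLOC][57-59 FREE]
Free blocks: [11 3] total_free=14 largest=11 -> 100*(14-11)/14 = 300/14 ≈ 21.429 -> rounds to 21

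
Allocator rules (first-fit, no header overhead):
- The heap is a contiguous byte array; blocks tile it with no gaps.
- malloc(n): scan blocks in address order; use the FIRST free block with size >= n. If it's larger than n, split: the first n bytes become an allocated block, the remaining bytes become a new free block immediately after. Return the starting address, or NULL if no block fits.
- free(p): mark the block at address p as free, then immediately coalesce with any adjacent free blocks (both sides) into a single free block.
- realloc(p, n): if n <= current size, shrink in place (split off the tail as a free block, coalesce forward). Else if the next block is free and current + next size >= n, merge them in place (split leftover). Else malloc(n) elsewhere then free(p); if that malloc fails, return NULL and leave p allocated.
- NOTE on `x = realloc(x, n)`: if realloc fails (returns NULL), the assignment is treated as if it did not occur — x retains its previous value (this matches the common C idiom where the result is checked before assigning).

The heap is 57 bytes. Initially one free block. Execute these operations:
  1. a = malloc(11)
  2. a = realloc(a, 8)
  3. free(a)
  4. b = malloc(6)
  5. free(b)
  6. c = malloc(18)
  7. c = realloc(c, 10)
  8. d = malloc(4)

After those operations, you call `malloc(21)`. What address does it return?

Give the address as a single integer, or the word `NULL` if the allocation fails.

Answer: 14

Derivation:
Op 1: a = malloc(11) -> a = 0; heap: [0-10 ALLOC][11-56 FREE]
Op 2: a = realloc(a, 8) -> a = 0; heap: [0-7 ALLOC][8-56 FREE]
Op 3: free(a) -> (freed a); heap: [0-56 FREE]
Op 4: b = malloc(6) -> b = 0; heap: [0-5 ALLOC][6-56 FREE]
Op 5: free(b) -> (freed b); heap: [0-56 FREE]
Op 6: c = malloc(18) -> c = 0; heap: [0-17 ALLOC][18-56 FREE]
Op 7: c = realloc(c, 10) -> c = 0; heap: [0-9 ALLOC][10-56 FREE]
Op 8: d = malloc(4) -> d = 10; heap: [0-9 ALLOC][10-13 ALLOC][14-56 FREE]
malloc(21): first-fit scan over [0-9 ALLOC][10-13 ALLOC][14-56 FREE] -> 14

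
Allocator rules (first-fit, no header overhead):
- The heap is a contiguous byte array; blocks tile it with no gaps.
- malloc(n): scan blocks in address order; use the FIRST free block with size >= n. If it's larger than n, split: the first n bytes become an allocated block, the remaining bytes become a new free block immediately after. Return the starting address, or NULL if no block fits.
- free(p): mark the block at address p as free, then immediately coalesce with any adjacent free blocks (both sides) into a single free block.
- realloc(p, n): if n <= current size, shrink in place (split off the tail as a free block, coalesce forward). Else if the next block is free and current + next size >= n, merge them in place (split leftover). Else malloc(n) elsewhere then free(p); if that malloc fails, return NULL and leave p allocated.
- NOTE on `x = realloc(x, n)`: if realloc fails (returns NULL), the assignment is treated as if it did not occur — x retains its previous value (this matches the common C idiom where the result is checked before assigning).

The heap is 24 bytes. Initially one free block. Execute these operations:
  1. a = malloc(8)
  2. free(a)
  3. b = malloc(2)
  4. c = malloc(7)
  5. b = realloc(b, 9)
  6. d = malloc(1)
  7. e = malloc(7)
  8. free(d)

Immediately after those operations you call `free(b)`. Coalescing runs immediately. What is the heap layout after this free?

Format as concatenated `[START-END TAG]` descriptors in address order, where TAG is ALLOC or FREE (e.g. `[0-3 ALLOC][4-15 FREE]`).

Answer: [0-1 FREE][2-8 ALLOC][9-23 FREE]

Derivation:
Op 1: a = malloc(8) -> a = 0; heap: [0-7 ALLOC][8-23 FREE]
Op 2: free(a) -> (freed a); heap: [0-23 FREE]
Op 3: b = malloc(2) -> b = 0; heap: [0-1 ALLOC][2-23 FREE]
Op 4: c = malloc(7) -> c = 2; heap: [0-1 ALLOC][2-8 ALLOC][9-23 FREE]
Op 5: b = realloc(b, 9) -> b = 9; heap: [0-1 FREE][2-8 ALLOC][9-17 ALLOC][18-23 FREE]
Op 6: d = malloc(1) -> d = 0; heap: [0-0 ALLOC][1-1 FREE][2-8 ALLOC][9-17 ALLOC][18-23 FREE]
Op 7: e = malloc(7) -> e = NULL; heap: [0-0 ALLOC][1-1 FREE][2-8 ALLOC][9-17 ALLOC][18-23 FREE]
Op 8: free(d) -> (freed d); heap: [0-1 FREE][2-8 ALLOC][9-17 ALLOC][18-23 FREE]
free(b): b = 9 -> block [9-17 ALLOC]; mark free, coalesce with adjacent free neighbors -> [0-1 FREE][2-8 ALLOC][9-23 FREE]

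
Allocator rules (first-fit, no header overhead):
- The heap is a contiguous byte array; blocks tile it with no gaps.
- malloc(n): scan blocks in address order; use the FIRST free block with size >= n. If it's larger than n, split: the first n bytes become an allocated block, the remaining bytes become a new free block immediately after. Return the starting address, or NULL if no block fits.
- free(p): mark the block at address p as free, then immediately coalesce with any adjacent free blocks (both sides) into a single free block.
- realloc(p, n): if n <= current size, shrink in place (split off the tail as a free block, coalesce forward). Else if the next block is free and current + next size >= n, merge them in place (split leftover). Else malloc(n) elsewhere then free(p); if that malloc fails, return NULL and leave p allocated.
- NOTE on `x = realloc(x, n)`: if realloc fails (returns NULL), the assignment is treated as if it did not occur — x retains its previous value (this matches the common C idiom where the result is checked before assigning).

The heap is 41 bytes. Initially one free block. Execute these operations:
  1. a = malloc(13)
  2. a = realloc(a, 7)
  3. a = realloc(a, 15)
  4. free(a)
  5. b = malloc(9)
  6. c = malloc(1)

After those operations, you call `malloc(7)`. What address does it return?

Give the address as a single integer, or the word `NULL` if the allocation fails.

Answer: 10

Derivation:
Op 1: a = malloc(13) -> a = 0; heap: [0-12 ALLOC][13-40 FREE]
Op 2: a = realloc(a, 7) -> a = 0; heap: [0-6 ALLOC][7-40 FREE]
Op 3: a = realloc(a, 15) -> a = 0; heap: [0-14 ALLOC][15-40 FREE]
Op 4: free(a) -> (freed a); heap: [0-40 FREE]
Op 5: b = malloc(9) -> b = 0; heap: [0-8 ALLOC][9-40 FREE]
Op 6: c = malloc(1) -> c = 9; heap: [0-8 ALLOC][9-9 ALLOC][10-40 FREE]
malloc(7): first-fit scan over [0-8 ALLOC][9-9 ALLOC][10-40 FREE] -> 10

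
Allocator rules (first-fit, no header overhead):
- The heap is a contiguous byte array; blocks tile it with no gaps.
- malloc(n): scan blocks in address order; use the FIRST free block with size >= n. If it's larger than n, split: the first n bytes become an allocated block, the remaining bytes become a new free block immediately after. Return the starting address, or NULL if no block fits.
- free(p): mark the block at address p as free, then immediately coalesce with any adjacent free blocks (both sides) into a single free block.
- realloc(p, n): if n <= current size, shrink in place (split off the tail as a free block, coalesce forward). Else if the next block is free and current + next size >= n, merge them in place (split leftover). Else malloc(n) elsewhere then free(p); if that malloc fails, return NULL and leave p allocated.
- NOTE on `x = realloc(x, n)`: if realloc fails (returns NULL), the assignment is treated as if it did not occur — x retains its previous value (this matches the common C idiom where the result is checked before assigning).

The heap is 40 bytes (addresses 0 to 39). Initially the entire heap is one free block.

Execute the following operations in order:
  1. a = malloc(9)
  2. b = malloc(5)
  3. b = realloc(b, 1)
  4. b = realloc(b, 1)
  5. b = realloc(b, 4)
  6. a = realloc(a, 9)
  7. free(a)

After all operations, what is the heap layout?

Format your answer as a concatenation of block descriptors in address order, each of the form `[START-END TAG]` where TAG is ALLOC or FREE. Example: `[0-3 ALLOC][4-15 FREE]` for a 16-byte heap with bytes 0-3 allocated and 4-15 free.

Answer: [0-8 FREE][9-12 ALLOC][13-39 FREE]

Derivation:
Op 1: a = malloc(9) -> a = 0; heap: [0-8 ALLOC][9-39 FREE]
Op 2: b = malloc(5) -> b = 9; heap: [0-8 ALLOC][9-13 ALLOC][14-39 FREE]
Op 3: b = realloc(b, 1) -> b = 9; heap: [0-8 ALLOC][9-9 ALLOC][10-39 FREE]
Op 4: b = realloc(b, 1) -> b = 9; heap: [0-8 ALLOC][9-9 ALLOC][10-39 FREE]
Op 5: b = realloc(b, 4) -> b = 9; heap: [0-8 ALLOC][9-12 ALLOC][13-39 FREE]
Op 6: a = realloc(a, 9) -> a = 0; heap: [0-8 ALLOC][9-12 ALLOC][13-39 FREE]
Op 7: free(a) -> (freed a); heap: [0-8 FREE][9-12 ALLOC][13-39 FREE]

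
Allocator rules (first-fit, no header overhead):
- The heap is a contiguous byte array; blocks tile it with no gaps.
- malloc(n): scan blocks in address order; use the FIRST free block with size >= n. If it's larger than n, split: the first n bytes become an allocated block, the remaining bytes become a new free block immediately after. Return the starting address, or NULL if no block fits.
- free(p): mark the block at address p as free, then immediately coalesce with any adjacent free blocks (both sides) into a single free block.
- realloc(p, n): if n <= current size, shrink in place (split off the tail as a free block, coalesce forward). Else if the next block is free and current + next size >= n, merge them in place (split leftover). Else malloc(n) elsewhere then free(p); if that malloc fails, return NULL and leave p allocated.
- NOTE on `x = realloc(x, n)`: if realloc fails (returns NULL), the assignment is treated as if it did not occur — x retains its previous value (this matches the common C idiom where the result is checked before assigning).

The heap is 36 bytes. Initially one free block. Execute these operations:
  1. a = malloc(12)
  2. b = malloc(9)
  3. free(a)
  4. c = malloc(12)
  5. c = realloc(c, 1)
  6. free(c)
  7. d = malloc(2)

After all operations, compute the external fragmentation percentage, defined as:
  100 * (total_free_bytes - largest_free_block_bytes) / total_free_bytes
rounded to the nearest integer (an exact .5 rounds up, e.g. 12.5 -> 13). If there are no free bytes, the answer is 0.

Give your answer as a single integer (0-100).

Answer: 40

Derivation:
Op 1: a = malloc(12) -> a = 0; heap: [0-11 ALLOC][12-35 FREE]
Op 2: b = malloc(9) -> b = 12; heap: [0-11 ALLOC][12-20 ALLOC][21-35 FREE]
Op 3: free(a) -> (freed a); heap: [0-11 FREE][12-20 ALLOC][21-35 FREE]
Op 4: c = malloc(12) -> c = 0; heap: [0-11 ALLOC][12-20 ALLOC][21-35 FREE]
Op 5: c = realloc(c, 1) -> c = 0; heap: [0-0 ALLOC][1-11 FREE][12-20 ALLOC][21-35 FREE]
Op 6: free(c) -> (freed c); heap: [0-11 FREE][12-20 ALLOC][21-35 FREE]
Op 7: d = malloc(2) -> d = 0; heap: [0-1 ALLOC][2-11 FREE][12-20 ALLOC][21-35 FREE]
Free blocks: [10 15] total_free=25 largest=15 -> 100*(25-15)/25 = 1000/25 = 40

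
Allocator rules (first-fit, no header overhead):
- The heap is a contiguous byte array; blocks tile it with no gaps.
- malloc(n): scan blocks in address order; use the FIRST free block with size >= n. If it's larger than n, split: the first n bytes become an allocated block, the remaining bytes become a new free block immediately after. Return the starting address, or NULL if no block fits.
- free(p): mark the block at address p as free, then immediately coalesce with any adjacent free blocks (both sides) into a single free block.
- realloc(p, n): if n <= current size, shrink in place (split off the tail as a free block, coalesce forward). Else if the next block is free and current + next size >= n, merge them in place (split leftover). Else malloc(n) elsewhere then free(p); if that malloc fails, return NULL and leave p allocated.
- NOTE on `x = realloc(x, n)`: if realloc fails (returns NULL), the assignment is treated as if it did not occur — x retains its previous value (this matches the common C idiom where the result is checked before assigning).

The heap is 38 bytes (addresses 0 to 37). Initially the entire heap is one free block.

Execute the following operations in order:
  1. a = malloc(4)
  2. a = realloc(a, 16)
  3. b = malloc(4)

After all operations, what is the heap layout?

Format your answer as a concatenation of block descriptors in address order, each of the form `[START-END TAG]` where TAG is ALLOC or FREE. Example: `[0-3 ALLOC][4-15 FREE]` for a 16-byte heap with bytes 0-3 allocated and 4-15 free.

Op 1: a = malloc(4) -> a = 0; heap: [0-3 ALLOC][4-37 FREE]
Op 2: a = realloc(a, 16) -> a = 0; heap: [0-15 ALLOC][16-37 FREE]
Op 3: b = malloc(4) -> b = 16; heap: [0-15 ALLOC][16-19 ALLOC][20-37 FREE]

Answer: [0-15 ALLOC][16-19 ALLOC][20-37 FREE]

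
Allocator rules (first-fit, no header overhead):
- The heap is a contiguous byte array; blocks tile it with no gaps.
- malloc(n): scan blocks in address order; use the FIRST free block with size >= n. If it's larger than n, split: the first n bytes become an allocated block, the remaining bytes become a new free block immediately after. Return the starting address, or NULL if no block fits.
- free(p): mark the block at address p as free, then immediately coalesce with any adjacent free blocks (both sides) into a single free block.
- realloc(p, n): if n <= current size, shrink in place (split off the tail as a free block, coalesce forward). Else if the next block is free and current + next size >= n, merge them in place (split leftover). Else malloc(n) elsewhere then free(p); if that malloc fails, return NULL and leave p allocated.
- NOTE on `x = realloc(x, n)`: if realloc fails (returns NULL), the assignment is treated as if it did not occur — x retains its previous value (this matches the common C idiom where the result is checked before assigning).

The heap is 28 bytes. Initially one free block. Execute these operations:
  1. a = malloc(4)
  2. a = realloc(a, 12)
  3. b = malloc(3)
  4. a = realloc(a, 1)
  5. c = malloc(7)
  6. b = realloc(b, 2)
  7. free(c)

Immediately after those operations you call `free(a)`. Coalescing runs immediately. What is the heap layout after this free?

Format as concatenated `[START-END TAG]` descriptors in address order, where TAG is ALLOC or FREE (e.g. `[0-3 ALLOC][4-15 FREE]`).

Op 1: a = malloc(4) -> a = 0; heap: [0-3 ALLOC][4-27 FREE]
Op 2: a = realloc(a, 12) -> a = 0; heap: [0-11 ALLOC][12-27 FREE]
Op 3: b = malloc(3) -> b = 12; heap: [0-11 ALLOC][12-14 ALLOC][15-27 FREE]
Op 4: a = realloc(a, 1) -> a = 0; heap: [0-0 ALLOC][1-11 FREE][12-14 ALLOC][15-27 FREE]
Op 5: c = malloc(7) -> c = 1; heap: [0-0 ALLOC][1-7 ALLOC][8-11 FREE][12-14 ALLOC][15-27 FREE]
Op 6: b = realloc(b, 2) -> b = 12; heap: [0-0 ALLOC][1-7 ALLOC][8-11 FREE][12-13 ALLOC][14-27 FREE]
Op 7: free(c) -> (freed c); heap: [0-0 ALLOC][1-11 FREE][12-13 ALLOC][14-27 FREE]
free(a): a = 0 -> block [0-0 ALLOC]; mark free, coalesce with adjacent free neighbors -> [0-11 FREE][12-13 ALLOC][14-27 FREE]

Answer: [0-11 FREE][12-13 ALLOC][14-27 FREE]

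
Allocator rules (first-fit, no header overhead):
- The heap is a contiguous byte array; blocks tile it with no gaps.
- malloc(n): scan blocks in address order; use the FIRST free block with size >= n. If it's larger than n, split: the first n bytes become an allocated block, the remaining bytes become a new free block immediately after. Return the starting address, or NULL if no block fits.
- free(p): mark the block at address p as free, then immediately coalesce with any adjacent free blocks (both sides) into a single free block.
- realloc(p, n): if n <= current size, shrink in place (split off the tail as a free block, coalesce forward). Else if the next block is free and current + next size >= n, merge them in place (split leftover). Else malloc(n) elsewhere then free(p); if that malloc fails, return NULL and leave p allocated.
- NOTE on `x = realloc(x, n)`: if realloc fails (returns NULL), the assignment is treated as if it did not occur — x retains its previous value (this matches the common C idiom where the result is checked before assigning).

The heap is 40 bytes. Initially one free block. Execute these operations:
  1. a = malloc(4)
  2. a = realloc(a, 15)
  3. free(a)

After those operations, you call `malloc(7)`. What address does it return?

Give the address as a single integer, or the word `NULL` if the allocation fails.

Op 1: a = malloc(4) -> a = 0; heap: [0-3 ALLOC][4-39 FREE]
Op 2: a = realloc(a, 15) -> a = 0; heap: [0-14 ALLOC][15-39 FREE]
Op 3: free(a) -> (freed a); heap: [0-39 FREE]
malloc(7): first-fit scan over [0-39 FREE] -> 0

Answer: 0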